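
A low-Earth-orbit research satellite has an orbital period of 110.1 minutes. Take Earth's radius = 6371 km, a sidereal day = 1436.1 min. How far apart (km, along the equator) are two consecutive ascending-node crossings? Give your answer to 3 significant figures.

3070 km

T = 110.1 min = 6606.0 s.
During one orbit Earth rotates (6606.0 / 86166) × 360° = 27.60°.
At the equator that is 27.60° × (2π·6371/360) km/° = 27.60 × 111.2 = 3069 km.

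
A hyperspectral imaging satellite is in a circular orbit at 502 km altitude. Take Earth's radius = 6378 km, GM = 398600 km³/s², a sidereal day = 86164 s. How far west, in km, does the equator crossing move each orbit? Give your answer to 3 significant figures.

Semi-major axis a = 6378 + 502 = 6880 km. Period T = 2π√(a³/μ) = 2π√(6880³/398600) = 5679.3 s = 94.65 min.
During one orbit Earth rotates (5679.3 / 86164) × 360° = 23.73°.
At the equator that is 23.73° × (2π·6378/360) km/° = 23.73 × 111.3 = 2641 km.

2640 km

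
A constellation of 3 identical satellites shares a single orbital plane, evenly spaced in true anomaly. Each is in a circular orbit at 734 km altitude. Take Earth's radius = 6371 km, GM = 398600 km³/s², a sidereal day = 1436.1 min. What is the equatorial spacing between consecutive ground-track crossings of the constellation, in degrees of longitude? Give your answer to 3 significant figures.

8.30°

Semi-major axis a = 6371 + 734 = 7105 km. Period T = 2π√(a³/μ) = 2π√(7105³/398600) = 5960.2 s = 99.34 min.
Single-satellite node shift = (5960.2/86166) × 360° = 24.90°.
With 3 satellites evenly phased, successive equator crossings are 24.90/3 = 8.300° apart.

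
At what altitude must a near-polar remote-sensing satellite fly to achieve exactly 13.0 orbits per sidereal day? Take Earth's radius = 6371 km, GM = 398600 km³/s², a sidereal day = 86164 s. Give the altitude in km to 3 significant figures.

1260 km

Required period T = 86164 / 13.0 = 6628.0 s.
From T = 2π√(a³/μ): a = (μ T²/4π²)^(1/3) = (398600 × 6628.0² / 4π²)^(1/3) = 7626 km.
Altitude h = a − R = 7626 − 6371 = 1255 km.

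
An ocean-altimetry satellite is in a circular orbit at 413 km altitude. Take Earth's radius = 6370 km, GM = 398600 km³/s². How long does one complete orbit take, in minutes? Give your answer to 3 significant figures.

Semi-major axis a = 6370 + 413 = 6783 km. Period T = 2π√(a³/μ) = 2π√(6783³/398600) = 5559.6 s = 92.66 min.

92.7 min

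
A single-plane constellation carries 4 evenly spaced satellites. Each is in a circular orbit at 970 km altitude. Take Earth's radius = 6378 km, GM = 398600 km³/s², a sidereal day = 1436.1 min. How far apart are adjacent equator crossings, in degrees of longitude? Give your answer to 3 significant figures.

Semi-major axis a = 6378 + 970 = 7348 km. Period T = 2π√(a³/μ) = 2π√(7348³/398600) = 6268.5 s = 104.48 min.
Single-satellite node shift = (6268.5/86166) × 360° = 26.19°.
With 4 satellites evenly phased, successive equator crossings are 26.19/4 = 6.547° apart.

6.55°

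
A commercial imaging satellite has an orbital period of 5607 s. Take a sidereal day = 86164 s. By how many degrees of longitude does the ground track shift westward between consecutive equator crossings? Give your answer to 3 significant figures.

23.4°

During one orbit Earth rotates (5607.0 / 86164) × 360° = 23.43°.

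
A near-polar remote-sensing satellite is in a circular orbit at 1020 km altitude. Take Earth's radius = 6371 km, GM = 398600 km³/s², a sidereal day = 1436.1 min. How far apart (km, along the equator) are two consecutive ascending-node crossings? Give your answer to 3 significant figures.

Semi-major axis a = 6371 + 1020 = 7391 km. Period T = 2π√(a³/μ) = 2π√(7391³/398600) = 6323.6 s = 105.39 min.
During one orbit Earth rotates (6323.6 / 86166) × 360° = 26.42°.
At the equator that is 26.42° × (2π·6371/360) km/° = 26.42 × 111.2 = 2938 km.

2940 km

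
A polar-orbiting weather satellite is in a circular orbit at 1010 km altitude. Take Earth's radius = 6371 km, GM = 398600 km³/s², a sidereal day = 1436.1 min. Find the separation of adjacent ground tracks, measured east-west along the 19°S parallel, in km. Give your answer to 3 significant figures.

Semi-major axis a = 6371 + 1010 = 7381 km. Period T = 2π√(a³/μ) = 2π√(7381³/398600) = 6310.8 s = 105.18 min.
Node shift per orbit = (6310.8/86166) × 360° = 26.37°.
Equatorial spacing = 26.37 × 111.2 km/° = 2932 km.
At 19° latitude, spacing = 2932 × cos(19°) = 2772 km.

2770 km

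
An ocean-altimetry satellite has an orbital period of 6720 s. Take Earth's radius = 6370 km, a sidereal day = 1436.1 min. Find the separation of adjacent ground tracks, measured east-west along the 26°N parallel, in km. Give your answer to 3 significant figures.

2810 km

Node shift per orbit = (6720.0/86166) × 360° = 28.08°.
Equatorial spacing = 28.08 × 111.2 km/° = 3121 km.
At 26° latitude, spacing = 3121 × cos(26°) = 2806 km.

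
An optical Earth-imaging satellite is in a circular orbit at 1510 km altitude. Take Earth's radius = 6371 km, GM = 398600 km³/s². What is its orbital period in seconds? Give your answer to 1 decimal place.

Semi-major axis a = 6371 + 1510 = 7881 km. Period T = 2π√(a³/μ) = 2π√(7881³/398600) = 6962.8 s = 116.05 min.

6962.8 seconds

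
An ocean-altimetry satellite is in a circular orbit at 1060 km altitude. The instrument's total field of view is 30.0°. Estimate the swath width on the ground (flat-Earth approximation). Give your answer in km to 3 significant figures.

Half-angle = 30.0°/2 = 15°.
Swath width ≈ 2h·tan(θ/2) = 2 × 1060 × tan(15°) = 568.1 km.

568 km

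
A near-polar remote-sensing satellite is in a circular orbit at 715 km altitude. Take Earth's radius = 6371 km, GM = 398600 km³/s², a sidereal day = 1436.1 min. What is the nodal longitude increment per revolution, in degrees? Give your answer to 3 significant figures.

24.8°

Semi-major axis a = 6371 + 715 = 7086 km. Period T = 2π√(a³/μ) = 2π√(7086³/398600) = 5936.3 s = 98.94 min.
During one orbit Earth rotates (5936.3 / 86166) × 360° = 24.80°.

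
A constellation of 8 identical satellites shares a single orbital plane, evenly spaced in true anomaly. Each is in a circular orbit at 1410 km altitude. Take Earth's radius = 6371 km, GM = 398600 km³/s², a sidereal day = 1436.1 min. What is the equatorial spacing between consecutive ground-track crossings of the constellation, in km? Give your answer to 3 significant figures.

Semi-major axis a = 6371 + 1410 = 7781 km. Period T = 2π√(a³/μ) = 2π√(7781³/398600) = 6830.7 s = 113.84 min.
Single-satellite node shift = (6830.7/86166) × 360° = 28.54°.
With 8 satellites evenly phased, successive equator crossings are 28.54/8 = 3.567° apart.
That is 3.567 × 111.2 = 397 km at the equator.

397 km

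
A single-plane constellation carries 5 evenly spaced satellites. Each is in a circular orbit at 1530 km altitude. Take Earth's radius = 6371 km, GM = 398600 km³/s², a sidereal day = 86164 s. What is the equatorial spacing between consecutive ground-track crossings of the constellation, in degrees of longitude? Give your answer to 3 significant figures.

5.84°

Semi-major axis a = 6371 + 1530 = 7901 km. Period T = 2π√(a³/μ) = 2π√(7901³/398600) = 6989.3 s = 116.49 min.
Single-satellite node shift = (6989.3/86164) × 360° = 29.20°.
With 5 satellites evenly phased, successive equator crossings are 29.20/5 = 5.840° apart.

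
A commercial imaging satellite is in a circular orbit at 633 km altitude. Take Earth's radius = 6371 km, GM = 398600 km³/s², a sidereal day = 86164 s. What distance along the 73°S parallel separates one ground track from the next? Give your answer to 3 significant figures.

Semi-major axis a = 6371 + 633 = 7004 km. Period T = 2π√(a³/μ) = 2π√(7004³/398600) = 5833.5 s = 97.23 min.
Node shift per orbit = (5833.5/86164) × 360° = 24.37°.
Equatorial spacing = 24.37 × 111.2 km/° = 2710 km.
At 73° latitude, spacing = 2710 × cos(73°) = 792 km.

792 km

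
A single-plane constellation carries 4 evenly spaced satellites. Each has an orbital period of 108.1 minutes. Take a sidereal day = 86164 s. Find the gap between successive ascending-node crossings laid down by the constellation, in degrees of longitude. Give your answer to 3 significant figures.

T = 108.1 min = 6486.0 s.
Single-satellite node shift = (6486.0/86164) × 360° = 27.10°.
With 4 satellites evenly phased, successive equator crossings are 27.10/4 = 6.775° apart.

6.77°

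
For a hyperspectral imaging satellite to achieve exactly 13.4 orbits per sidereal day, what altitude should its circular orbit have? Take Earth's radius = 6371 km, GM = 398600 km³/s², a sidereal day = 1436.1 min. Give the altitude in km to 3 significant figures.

Required period T = 86166 / 13.4 = 6430.3 s.
From T = 2π√(a³/μ): a = (μ T²/4π²)^(1/3) = (398600 × 6430.3² / 4π²)^(1/3) = 7474 km.
Altitude h = a − R = 7474 − 6371 = 1103 km.

1100 km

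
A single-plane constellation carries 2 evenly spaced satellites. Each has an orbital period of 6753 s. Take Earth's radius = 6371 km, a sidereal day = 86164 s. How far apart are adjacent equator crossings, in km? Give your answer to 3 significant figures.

1570 km

Single-satellite node shift = (6753.0/86164) × 360° = 28.21°.
With 2 satellites evenly phased, successive equator crossings are 28.21/2 = 14.107° apart.
That is 14.107 × 111.2 = 1569 km at the equator.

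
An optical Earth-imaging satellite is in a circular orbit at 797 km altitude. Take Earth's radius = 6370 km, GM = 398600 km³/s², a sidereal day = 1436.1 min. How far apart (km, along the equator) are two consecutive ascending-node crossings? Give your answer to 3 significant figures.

Semi-major axis a = 6370 + 797 = 7167 km. Period T = 2π√(a³/μ) = 2π√(7167³/398600) = 6038.3 s = 100.64 min.
During one orbit Earth rotates (6038.3 / 86166) × 360° = 25.23°.
At the equator that is 25.23° × (2π·6370/360) km/° = 25.23 × 111.2 = 2805 km.

2800 km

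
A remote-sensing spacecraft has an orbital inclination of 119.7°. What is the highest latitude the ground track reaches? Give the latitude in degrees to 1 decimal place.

60.3°

Retrograde orbit: the ground track reaches ±(180° − i) = ±(180 − 119.7) = ±60.3°.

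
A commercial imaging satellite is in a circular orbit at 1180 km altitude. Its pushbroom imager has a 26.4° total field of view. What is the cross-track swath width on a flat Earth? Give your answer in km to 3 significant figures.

554 km

Half-angle = 26.4°/2 = 13.2°.
Swath width ≈ 2h·tan(θ/2) = 2 × 1180 × tan(13.2°) = 553.5 km.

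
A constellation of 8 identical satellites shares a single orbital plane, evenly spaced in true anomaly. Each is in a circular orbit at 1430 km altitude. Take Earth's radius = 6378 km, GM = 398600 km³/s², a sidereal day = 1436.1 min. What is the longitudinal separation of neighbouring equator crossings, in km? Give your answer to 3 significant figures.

399 km

Semi-major axis a = 6378 + 1430 = 7808 km. Period T = 2π√(a³/μ) = 2π√(7808³/398600) = 6866.3 s = 114.44 min.
Single-satellite node shift = (6866.3/86166) × 360° = 28.69°.
With 8 satellites evenly phased, successive equator crossings are 28.69/8 = 3.586° apart.
That is 3.586 × 111.3 = 399 km at the equator.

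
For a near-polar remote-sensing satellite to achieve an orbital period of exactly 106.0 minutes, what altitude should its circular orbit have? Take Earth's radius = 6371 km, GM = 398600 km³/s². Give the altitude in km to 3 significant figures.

1050 km

T = 106.0 min = 6360.0 s.
From T = 2π√(a³/μ): a = (μ T²/4π²)^(1/3) = (398600 × 6360.0² / 4π²)^(1/3) = 7419 km.
Altitude h = a − R = 7419 − 6371 = 1048 km.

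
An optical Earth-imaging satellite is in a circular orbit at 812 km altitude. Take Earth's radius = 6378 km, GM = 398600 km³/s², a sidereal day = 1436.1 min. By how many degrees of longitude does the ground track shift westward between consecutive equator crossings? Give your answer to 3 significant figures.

Semi-major axis a = 6378 + 812 = 7190 km. Period T = 2π√(a³/μ) = 2π√(7190³/398600) = 6067.4 s = 101.12 min.
During one orbit Earth rotates (6067.4 / 86166) × 360° = 25.35°.

25.3°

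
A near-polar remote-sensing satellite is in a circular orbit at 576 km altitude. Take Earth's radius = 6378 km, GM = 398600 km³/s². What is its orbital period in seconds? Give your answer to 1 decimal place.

5771.2 seconds

Semi-major axis a = 6378 + 576 = 6954 km. Period T = 2π√(a³/μ) = 2π√(6954³/398600) = 5771.2 s = 96.19 min.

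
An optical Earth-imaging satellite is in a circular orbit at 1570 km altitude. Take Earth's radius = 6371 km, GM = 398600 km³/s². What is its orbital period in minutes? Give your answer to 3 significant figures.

Semi-major axis a = 6371 + 1570 = 7941 km. Period T = 2π√(a³/μ) = 2π√(7941³/398600) = 7042.5 s = 117.37 min.

117 min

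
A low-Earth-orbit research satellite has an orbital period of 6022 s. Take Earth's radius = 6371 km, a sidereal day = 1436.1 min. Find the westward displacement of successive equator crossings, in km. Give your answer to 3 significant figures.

2800 km

During one orbit Earth rotates (6022.0 / 86166) × 360° = 25.16°.
At the equator that is 25.16° × (2π·6371/360) km/° = 25.16 × 111.2 = 2798 km.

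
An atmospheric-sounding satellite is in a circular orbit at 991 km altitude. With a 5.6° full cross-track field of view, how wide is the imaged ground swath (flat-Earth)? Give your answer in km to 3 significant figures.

96.9 km

Half-angle = 5.6°/2 = 2.8°.
Swath width ≈ 2h·tan(θ/2) = 2 × 991 × tan(2.8°) = 96.9 km.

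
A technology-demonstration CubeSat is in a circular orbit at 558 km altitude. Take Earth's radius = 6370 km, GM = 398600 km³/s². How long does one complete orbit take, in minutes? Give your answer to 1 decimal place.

Semi-major axis a = 6370 + 558 = 6928 km. Period T = 2π√(a³/μ) = 2π√(6928³/398600) = 5738.8 s = 95.65 min.

95.6 min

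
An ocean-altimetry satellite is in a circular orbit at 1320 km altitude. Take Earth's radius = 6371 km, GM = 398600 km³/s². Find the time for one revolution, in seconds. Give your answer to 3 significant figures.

6710 seconds

Semi-major axis a = 6371 + 1320 = 7691 km. Period T = 2π√(a³/μ) = 2π√(7691³/398600) = 6712.5 s = 111.88 min.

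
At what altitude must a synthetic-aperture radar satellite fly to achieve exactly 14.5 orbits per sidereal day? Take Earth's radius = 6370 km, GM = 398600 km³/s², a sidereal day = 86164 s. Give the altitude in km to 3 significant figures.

721 km

Required period T = 86164 / 14.5 = 5942.3 s.
From T = 2π√(a³/μ): a = (μ T²/4π²)^(1/3) = (398600 × 5942.3² / 4π²)^(1/3) = 7091 km.
Altitude h = a − R = 7091 − 6370 = 721 km.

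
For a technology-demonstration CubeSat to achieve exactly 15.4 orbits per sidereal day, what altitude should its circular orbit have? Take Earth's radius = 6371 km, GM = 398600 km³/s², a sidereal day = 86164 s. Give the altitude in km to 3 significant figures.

Required period T = 86164 / 15.4 = 5595.1 s.
From T = 2π√(a³/μ): a = (μ T²/4π²)^(1/3) = (398600 × 5595.1² / 4π²)^(1/3) = 6812 km.
Altitude h = a − R = 6812 − 6371 = 441 km.

441 km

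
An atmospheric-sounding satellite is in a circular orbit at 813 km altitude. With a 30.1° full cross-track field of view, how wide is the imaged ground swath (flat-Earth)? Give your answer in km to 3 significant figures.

437 km

Half-angle = 30.1°/2 = 15.05°.
Swath width ≈ 2h·tan(θ/2) = 2 × 813 × tan(15.05°) = 437.2 km.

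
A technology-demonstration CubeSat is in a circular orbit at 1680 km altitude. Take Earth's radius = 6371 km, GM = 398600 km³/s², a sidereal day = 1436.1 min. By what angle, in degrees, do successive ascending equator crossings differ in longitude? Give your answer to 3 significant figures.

30.0°

Semi-major axis a = 6371 + 1680 = 8051 km. Period T = 2π√(a³/μ) = 2π√(8051³/398600) = 7189.3 s = 119.82 min.
During one orbit Earth rotates (7189.3 / 86166) × 360° = 30.04°.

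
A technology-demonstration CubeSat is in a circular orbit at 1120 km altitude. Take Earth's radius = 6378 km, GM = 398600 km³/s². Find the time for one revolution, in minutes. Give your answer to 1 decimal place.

107.7 min

Semi-major axis a = 6378 + 1120 = 7498 km. Period T = 2π√(a³/μ) = 2π√(7498³/398600) = 6461.4 s = 107.69 min.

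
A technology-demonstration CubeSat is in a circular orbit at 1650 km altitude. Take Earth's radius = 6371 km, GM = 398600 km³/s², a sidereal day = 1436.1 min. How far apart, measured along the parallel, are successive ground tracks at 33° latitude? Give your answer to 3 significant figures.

Semi-major axis a = 6371 + 1650 = 8021 km. Period T = 2π√(a³/μ) = 2π√(8021³/398600) = 7149.1 s = 119.15 min.
Node shift per orbit = (7149.1/86166) × 360° = 29.87°.
Equatorial spacing = 29.87 × 111.2 km/° = 3321 km.
At 33° latitude, spacing = 3321 × cos(33°) = 2785 km.

2790 km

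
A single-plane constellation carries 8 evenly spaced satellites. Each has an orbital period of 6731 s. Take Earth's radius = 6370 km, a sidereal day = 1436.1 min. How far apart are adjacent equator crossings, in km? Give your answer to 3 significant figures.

391 km

Single-satellite node shift = (6731.0/86166) × 360° = 28.12°.
With 8 satellites evenly phased, successive equator crossings are 28.12/8 = 3.515° apart.
That is 3.515 × 111.2 = 391 km at the equator.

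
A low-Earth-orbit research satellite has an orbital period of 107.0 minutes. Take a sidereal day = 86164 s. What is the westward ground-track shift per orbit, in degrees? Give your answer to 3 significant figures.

26.8°

T = 107.0 min = 6420.0 s.
During one orbit Earth rotates (6420.0 / 86164) × 360° = 26.82°.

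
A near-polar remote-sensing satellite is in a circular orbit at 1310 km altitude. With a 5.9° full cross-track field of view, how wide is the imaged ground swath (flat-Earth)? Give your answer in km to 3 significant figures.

Half-angle = 5.9°/2 = 2.95°.
Swath width ≈ 2h·tan(θ/2) = 2 × 1310 × tan(2.95°) = 135.0 km.

135 km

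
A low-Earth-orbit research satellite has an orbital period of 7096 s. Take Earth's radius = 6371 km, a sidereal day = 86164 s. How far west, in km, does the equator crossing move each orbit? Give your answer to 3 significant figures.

During one orbit Earth rotates (7096.0 / 86164) × 360° = 29.65°.
At the equator that is 29.65° × (2π·6371/360) km/° = 29.65 × 111.2 = 3297 km.

3300 km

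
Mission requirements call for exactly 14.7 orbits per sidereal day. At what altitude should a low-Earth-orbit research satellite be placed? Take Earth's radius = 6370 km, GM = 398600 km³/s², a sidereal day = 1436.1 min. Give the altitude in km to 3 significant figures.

656 km

Required period T = 86166 / 14.7 = 5861.6 s.
From T = 2π√(a³/μ): a = (μ T²/4π²)^(1/3) = (398600 × 5861.6² / 4π²)^(1/3) = 7026 km.
Altitude h = a − R = 7026 − 6370 = 656 km.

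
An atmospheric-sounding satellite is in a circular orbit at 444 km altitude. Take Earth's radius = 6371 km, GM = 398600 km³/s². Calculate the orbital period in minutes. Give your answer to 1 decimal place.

93.3 min

Semi-major axis a = 6371 + 444 = 6815 km. Period T = 2π√(a³/μ) = 2π√(6815³/398600) = 5599.0 s = 93.32 min.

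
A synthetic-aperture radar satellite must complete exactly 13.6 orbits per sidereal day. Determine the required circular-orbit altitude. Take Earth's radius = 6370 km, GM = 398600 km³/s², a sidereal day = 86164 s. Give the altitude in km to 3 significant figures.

Required period T = 86164 / 13.6 = 6335.6 s.
From T = 2π√(a³/μ): a = (μ T²/4π²)^(1/3) = (398600 × 6335.6² / 4π²)^(1/3) = 7400 km.
Altitude h = a − R = 7400 − 6370 = 1030 km.

1030 km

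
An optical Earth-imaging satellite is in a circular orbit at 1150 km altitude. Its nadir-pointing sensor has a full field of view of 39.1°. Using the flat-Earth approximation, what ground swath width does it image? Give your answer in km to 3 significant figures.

817 km

Half-angle = 39.1°/2 = 19.55°.
Swath width ≈ 2h·tan(θ/2) = 2 × 1150 × tan(19.55°) = 816.7 km.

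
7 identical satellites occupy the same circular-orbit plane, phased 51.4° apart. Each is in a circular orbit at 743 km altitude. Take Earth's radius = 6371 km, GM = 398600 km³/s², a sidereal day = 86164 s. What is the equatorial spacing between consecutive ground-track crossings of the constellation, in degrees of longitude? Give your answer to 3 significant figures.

Semi-major axis a = 6371 + 743 = 7114 km. Period T = 2π√(a³/μ) = 2π√(7114³/398600) = 5971.5 s = 99.52 min.
Single-satellite node shift = (5971.5/86164) × 360° = 24.95°.
With 7 satellites evenly phased, successive equator crossings are 24.95/7 = 3.564° apart.

3.56°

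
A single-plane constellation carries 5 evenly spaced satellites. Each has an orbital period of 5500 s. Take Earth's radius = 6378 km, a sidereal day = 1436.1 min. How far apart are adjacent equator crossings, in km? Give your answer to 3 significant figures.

512 km

Single-satellite node shift = (5500.0/86166) × 360° = 22.98°.
With 5 satellites evenly phased, successive equator crossings are 22.98/5 = 4.596° apart.
That is 4.596 × 111.3 = 512 km at the equator.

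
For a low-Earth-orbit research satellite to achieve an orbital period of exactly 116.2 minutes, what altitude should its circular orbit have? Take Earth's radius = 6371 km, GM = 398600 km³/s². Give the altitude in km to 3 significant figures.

1520 km

T = 116.2 min = 6972.0 s.
From T = 2π√(a³/μ): a = (μ T²/4π²)^(1/3) = (398600 × 6972.0² / 4π²)^(1/3) = 7888 km.
Altitude h = a − R = 7888 − 6371 = 1517 km.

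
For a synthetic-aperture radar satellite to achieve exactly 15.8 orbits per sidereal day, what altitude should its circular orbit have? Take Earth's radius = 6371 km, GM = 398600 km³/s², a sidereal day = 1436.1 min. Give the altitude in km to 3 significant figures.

Required period T = 86166 / 15.8 = 5453.5 s.
From T = 2π√(a³/μ): a = (μ T²/4π²)^(1/3) = (398600 × 5453.5² / 4π²)^(1/3) = 6696 km.
Altitude h = a − R = 6696 − 6371 = 325 km.

325 km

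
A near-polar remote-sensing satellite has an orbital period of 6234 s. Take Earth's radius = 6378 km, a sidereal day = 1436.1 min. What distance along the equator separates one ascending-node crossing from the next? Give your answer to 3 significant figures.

During one orbit Earth rotates (6234.0 / 86166) × 360° = 26.05°.
At the equator that is 26.05° × (2π·6378/360) km/° = 26.05 × 111.3 = 2899 km.

2900 km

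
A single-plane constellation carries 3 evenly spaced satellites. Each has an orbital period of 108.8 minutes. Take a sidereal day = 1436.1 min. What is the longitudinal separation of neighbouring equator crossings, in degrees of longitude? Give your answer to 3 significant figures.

T = 108.8 min = 6528.0 s.
Single-satellite node shift = (6528.0/86166) × 360° = 27.27°.
With 3 satellites evenly phased, successive equator crossings are 27.27/3 = 9.091° apart.

9.09°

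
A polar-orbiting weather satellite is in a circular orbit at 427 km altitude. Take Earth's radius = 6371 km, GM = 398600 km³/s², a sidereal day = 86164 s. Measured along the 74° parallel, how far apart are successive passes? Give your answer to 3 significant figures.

Semi-major axis a = 6371 + 427 = 6798 km. Period T = 2π√(a³/μ) = 2π√(6798³/398600) = 5578.1 s = 92.97 min.
Node shift per orbit = (5578.1/86164) × 360° = 23.31°.
Equatorial spacing = 23.31 × 111.2 km/° = 2591 km.
At 74° latitude, spacing = 2591 × cos(74°) = 714 km.

714 km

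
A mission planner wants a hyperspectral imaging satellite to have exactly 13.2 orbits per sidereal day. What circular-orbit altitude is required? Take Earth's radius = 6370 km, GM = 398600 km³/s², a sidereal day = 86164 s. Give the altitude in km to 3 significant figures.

1180 km

Required period T = 86164 / 13.2 = 6527.6 s.
From T = 2π√(a³/μ): a = (μ T²/4π²)^(1/3) = (398600 × 6527.6² / 4π²)^(1/3) = 7549 km.
Altitude h = a − R = 7549 − 6370 = 1179 km.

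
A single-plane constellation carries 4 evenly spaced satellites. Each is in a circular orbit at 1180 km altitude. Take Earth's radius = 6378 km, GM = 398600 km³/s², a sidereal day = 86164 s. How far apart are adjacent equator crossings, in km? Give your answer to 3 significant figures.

760 km

Semi-major axis a = 6378 + 1180 = 7558 km. Period T = 2π√(a³/μ) = 2π√(7558³/398600) = 6539.2 s = 108.99 min.
Single-satellite node shift = (6539.2/86164) × 360° = 27.32°.
With 4 satellites evenly phased, successive equator crossings are 27.32/4 = 6.830° apart.
That is 6.830 × 111.3 = 760 km at the equator.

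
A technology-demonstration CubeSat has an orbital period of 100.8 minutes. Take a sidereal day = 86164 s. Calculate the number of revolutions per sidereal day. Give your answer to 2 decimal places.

14.25

T = 100.8 min = 6048.0 s.
Orbits per sidereal day = 86164 / 6048.0 = 14.247.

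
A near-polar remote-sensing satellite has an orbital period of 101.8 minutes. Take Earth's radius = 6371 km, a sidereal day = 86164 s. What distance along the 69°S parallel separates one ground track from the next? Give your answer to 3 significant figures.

1020 km

T = 101.8 min = 6108.0 s.
Node shift per orbit = (6108.0/86164) × 360° = 25.52°.
Equatorial spacing = 25.52 × 111.2 km/° = 2838 km.
At 69° latitude, spacing = 2838 × cos(69°) = 1017 km.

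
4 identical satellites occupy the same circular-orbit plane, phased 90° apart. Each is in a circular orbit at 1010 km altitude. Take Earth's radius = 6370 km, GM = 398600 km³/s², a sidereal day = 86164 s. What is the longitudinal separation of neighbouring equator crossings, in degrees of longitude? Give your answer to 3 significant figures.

6.59°

Semi-major axis a = 6370 + 1010 = 7380 km. Period T = 2π√(a³/μ) = 2π√(7380³/398600) = 6309.5 s = 105.16 min.
Single-satellite node shift = (6309.5/86164) × 360° = 26.36°.
With 4 satellites evenly phased, successive equator crossings are 26.36/4 = 6.590° apart.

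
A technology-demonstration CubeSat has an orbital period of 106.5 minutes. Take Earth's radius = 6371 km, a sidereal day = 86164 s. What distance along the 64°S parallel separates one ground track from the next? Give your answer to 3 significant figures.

1300 km

T = 106.5 min = 6390.0 s.
Node shift per orbit = (6390.0/86164) × 360° = 26.70°.
Equatorial spacing = 26.70 × 111.2 km/° = 2969 km.
At 64° latitude, spacing = 2969 × cos(64°) = 1301 km.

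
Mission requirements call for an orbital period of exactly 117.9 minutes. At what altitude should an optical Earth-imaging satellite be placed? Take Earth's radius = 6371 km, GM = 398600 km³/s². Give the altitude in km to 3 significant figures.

1590 km

T = 117.9 min = 7074.0 s.
From T = 2π√(a³/μ): a = (μ T²/4π²)^(1/3) = (398600 × 7074.0² / 4π²)^(1/3) = 7965 km.
Altitude h = a − R = 7965 − 6371 = 1594 km.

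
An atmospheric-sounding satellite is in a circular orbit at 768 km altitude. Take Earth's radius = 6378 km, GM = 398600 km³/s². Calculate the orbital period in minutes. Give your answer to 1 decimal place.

Semi-major axis a = 6378 + 768 = 7146 km. Period T = 2π√(a³/μ) = 2π√(7146³/398600) = 6011.8 s = 100.20 min.

100.2 min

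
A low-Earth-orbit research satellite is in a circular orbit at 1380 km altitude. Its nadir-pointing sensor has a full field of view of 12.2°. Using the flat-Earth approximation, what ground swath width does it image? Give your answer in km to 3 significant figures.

295 km

Half-angle = 12.2°/2 = 6.1°.
Swath width ≈ 2h·tan(θ/2) = 2 × 1380 × tan(6.1°) = 295.0 km.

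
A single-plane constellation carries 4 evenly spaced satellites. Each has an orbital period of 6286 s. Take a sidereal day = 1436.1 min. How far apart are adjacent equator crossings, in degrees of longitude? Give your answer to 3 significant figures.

6.57°

Single-satellite node shift = (6286.0/86166) × 360° = 26.26°.
With 4 satellites evenly phased, successive equator crossings are 26.26/4 = 6.566° apart.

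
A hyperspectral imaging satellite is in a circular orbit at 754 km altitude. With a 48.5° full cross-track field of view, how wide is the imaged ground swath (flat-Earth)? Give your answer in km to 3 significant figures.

Half-angle = 48.5°/2 = 24.25°.
Swath width ≈ 2h·tan(θ/2) = 2 × 754 × tan(24.25°) = 679.3 km.

679 km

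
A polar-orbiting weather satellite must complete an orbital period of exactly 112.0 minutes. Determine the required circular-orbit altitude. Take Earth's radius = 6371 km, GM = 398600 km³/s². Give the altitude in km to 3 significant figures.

T = 112.0 min = 6720.0 s.
From T = 2π√(a³/μ): a = (μ T²/4π²)^(1/3) = (398600 × 6720.0² / 4π²)^(1/3) = 7697 km.
Altitude h = a − R = 7697 − 6371 = 1326 km.

1330 km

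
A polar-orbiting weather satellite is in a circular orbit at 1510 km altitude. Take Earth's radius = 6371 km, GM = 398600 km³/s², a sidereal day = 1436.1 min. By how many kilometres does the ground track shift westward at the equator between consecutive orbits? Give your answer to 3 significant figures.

3230 km

Semi-major axis a = 6371 + 1510 = 7881 km. Period T = 2π√(a³/μ) = 2π√(7881³/398600) = 6962.8 s = 116.05 min.
During one orbit Earth rotates (6962.8 / 86166) × 360° = 29.09°.
At the equator that is 29.09° × (2π·6371/360) km/° = 29.09 × 111.2 = 3235 km.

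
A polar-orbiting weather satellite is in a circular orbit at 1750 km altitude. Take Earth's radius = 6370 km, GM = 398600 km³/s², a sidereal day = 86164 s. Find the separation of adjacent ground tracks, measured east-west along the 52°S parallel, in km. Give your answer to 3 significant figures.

2080 km

Semi-major axis a = 6370 + 1750 = 8120 km. Period T = 2π√(a³/μ) = 2π√(8120³/398600) = 7281.9 s = 121.37 min.
Node shift per orbit = (7281.9/86164) × 360° = 30.42°.
Equatorial spacing = 30.42 × 111.2 km/° = 3383 km.
At 52° latitude, spacing = 3383 × cos(52°) = 2082 km.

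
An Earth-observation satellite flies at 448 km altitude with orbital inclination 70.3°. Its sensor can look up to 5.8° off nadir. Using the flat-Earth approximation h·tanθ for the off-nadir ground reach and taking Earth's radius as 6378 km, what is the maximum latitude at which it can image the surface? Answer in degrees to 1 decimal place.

For a prograde orbit the ground track reaches latitude ±i = ±70.3°.
Sensor half-swath on the ground ≈ 448·tan(5.8°) = 46 km = 0.41° of latitude.
Maximum observable latitude ≈ 70.3 + 0.41 = 70.7°.

70.7°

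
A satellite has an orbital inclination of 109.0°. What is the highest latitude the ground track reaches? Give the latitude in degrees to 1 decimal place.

Retrograde orbit: the ground track reaches ±(180° − i) = ±(180 − 109.0) = ±71.0°.

71.0°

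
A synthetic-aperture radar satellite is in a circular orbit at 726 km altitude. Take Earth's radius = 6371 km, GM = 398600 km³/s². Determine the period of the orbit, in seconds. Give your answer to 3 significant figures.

Semi-major axis a = 6371 + 726 = 7097 km. Period T = 2π√(a³/μ) = 2π√(7097³/398600) = 5950.1 s = 99.17 min.

5950 seconds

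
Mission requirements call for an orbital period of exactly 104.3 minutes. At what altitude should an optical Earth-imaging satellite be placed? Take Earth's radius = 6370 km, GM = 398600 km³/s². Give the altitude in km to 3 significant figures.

T = 104.3 min = 6258.0 s.
From T = 2π√(a³/μ): a = (μ T²/4π²)^(1/3) = (398600 × 6258.0² / 4π²)^(1/3) = 7340 km.
Altitude h = a − R = 7340 − 6370 = 970 km.

970 km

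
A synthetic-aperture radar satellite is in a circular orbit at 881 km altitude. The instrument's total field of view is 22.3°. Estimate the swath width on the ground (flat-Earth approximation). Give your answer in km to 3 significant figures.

347 km

Half-angle = 22.3°/2 = 11.15°.
Swath width ≈ 2h·tan(θ/2) = 2 × 881 × tan(11.15°) = 347.3 km.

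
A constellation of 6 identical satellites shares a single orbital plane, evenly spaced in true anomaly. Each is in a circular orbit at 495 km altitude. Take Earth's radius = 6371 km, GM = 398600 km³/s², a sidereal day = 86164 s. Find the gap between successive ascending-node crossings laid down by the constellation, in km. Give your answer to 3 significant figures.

Semi-major axis a = 6371 + 495 = 6866 km. Period T = 2π√(a³/μ) = 2π√(6866³/398600) = 5662.0 s = 94.37 min.
Single-satellite node shift = (5662.0/86164) × 360° = 23.66°.
With 6 satellites evenly phased, successive equator crossings are 23.66/6 = 3.943° apart.
That is 3.943 × 111.2 = 438 km at the equator.

438 km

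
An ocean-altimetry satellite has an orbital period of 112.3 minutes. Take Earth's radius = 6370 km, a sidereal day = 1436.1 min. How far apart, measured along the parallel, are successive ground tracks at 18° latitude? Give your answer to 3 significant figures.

2980 km

T = 112.3 min = 6738.0 s.
Node shift per orbit = (6738.0/86166) × 360° = 28.15°.
Equatorial spacing = 28.15 × 111.2 km/° = 3130 km.
At 18° latitude, spacing = 3130 × cos(18°) = 2977 km.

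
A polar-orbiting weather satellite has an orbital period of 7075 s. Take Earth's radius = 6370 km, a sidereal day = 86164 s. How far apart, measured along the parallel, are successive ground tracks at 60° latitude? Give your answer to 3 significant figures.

1640 km

Node shift per orbit = (7075.0/86164) × 360° = 29.56°.
Equatorial spacing = 29.56 × 111.2 km/° = 3286 km.
At 60° latitude, spacing = 3286 × cos(60°) = 1643 km.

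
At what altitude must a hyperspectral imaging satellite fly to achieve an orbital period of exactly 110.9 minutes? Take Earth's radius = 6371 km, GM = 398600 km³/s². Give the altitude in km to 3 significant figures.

T = 110.9 min = 6654.0 s.
From T = 2π√(a³/μ): a = (μ T²/4π²)^(1/3) = (398600 × 6654.0² / 4π²)^(1/3) = 7646 km.
Altitude h = a − R = 7646 − 6371 = 1275 km.

1280 km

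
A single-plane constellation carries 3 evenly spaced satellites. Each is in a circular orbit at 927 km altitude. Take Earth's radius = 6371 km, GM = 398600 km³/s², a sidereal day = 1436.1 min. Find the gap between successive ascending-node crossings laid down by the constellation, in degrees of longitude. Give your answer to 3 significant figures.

Semi-major axis a = 6371 + 927 = 7298 km. Period T = 2π√(a³/μ) = 2π√(7298³/398600) = 6204.6 s = 103.41 min.
Single-satellite node shift = (6204.6/86166) × 360° = 25.92°.
With 3 satellites evenly phased, successive equator crossings are 25.92/3 = 8.641° apart.

8.64°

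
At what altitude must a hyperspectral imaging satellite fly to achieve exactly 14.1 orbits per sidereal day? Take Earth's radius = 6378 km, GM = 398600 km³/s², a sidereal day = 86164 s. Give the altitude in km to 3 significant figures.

846 km

Required period T = 86164 / 14.1 = 6110.9 s.
From T = 2π√(a³/μ): a = (μ T²/4π²)^(1/3) = (398600 × 6110.9² / 4π²)^(1/3) = 7224 km.
Altitude h = a − R = 7224 − 6378 = 846 km.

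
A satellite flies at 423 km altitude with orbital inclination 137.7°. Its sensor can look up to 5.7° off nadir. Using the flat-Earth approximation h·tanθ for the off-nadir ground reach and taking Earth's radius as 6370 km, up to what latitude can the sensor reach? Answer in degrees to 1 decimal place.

42.7°

Retrograde orbit: the ground track reaches ±(180° − i) = ±(180 − 137.7) = ±42.3°.
Sensor half-swath on the ground ≈ 423·tan(5.7°) = 42 km = 0.38° of latitude.
Maximum observable latitude ≈ 42.3 + 0.38 = 42.7°.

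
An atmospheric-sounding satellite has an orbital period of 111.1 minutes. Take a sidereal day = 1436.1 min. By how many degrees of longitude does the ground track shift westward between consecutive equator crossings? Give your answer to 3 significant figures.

T = 111.1 min = 6666.0 s.
During one orbit Earth rotates (6666.0 / 86166) × 360° = 27.85°.

27.9°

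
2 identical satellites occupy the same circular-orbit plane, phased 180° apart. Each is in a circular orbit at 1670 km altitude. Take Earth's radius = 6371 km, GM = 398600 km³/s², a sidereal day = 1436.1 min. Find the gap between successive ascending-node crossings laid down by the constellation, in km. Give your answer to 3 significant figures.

1670 km

Semi-major axis a = 6371 + 1670 = 8041 km. Period T = 2π√(a³/μ) = 2π√(8041³/398600) = 7175.9 s = 119.60 min.
Single-satellite node shift = (7175.9/86166) × 360° = 29.98°.
With 2 satellites evenly phased, successive equator crossings are 29.98/2 = 14.990° apart.
That is 14.990 × 111.2 = 1667 km at the equator.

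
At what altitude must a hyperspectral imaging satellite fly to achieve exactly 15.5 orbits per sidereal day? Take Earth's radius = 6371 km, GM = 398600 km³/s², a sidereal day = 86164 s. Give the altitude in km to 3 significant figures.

Required period T = 86164 / 15.5 = 5559.0 s.
From T = 2π√(a³/μ): a = (μ T²/4π²)^(1/3) = (398600 × 5559.0² / 4π²)^(1/3) = 6782 km.
Altitude h = a − R = 6782 − 6371 = 411 km.

411 km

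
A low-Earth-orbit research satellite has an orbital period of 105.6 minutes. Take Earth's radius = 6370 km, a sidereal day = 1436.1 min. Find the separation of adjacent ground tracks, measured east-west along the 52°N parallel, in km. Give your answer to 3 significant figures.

1810 km

T = 105.6 min = 6336.0 s.
Node shift per orbit = (6336.0/86166) × 360° = 26.47°.
Equatorial spacing = 26.47 × 111.2 km/° = 2943 km.
At 52° latitude, spacing = 2943 × cos(52°) = 1812 km.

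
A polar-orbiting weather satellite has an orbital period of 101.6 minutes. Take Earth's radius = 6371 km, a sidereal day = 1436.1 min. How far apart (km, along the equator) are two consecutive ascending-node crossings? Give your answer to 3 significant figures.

2830 km

T = 101.6 min = 6096.0 s.
During one orbit Earth rotates (6096.0 / 86166) × 360° = 25.47°.
At the equator that is 25.47° × (2π·6371/360) km/° = 25.47 × 111.2 = 2832 km.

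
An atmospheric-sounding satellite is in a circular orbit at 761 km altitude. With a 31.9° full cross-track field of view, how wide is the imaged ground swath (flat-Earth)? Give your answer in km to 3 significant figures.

435 km

Half-angle = 31.9°/2 = 15.95°.
Swath width ≈ 2h·tan(θ/2) = 2 × 761 × tan(15.95°) = 435.0 km.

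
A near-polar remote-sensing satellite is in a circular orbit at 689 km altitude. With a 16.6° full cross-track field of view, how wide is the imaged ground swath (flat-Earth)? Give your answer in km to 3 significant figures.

201 km

Half-angle = 16.6°/2 = 8.3°.
Swath width ≈ 2h·tan(θ/2) = 2 × 689 × tan(8.3°) = 201.0 km.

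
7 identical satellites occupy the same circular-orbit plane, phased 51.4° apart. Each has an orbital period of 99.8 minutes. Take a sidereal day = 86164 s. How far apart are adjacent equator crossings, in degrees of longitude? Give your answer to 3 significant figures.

3.57°

T = 99.8 min = 5988.0 s.
Single-satellite node shift = (5988.0/86164) × 360° = 25.02°.
With 7 satellites evenly phased, successive equator crossings are 25.02/7 = 3.574° apart.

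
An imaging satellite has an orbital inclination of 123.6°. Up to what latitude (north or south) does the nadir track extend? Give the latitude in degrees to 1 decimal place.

56.4°

Retrograde orbit: the ground track reaches ±(180° − i) = ±(180 − 123.6) = ±56.4°.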